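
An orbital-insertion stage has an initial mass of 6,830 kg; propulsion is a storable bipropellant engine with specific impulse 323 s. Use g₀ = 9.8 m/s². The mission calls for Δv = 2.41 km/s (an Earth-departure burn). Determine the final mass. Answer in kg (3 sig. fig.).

v_e = Isp · g₀ = 323 × 9.8 = 3165.4 m/s.
By the Tsiolkovsky rocket equation, m₀/m_f = exp(Δv / v_e) = exp(2410 / 3165.4) = exp(0.7614) = 2.1412.
m_f = m₀ / 2.1412 = 6,830 / 2.1412 = 3,189.8 kg.

final mass ≈ 3190 kg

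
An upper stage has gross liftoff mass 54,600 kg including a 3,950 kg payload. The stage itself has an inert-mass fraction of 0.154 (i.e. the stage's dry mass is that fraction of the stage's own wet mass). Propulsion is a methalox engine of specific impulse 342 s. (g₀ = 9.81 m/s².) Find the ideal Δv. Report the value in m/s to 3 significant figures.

Δv ≈ 5150 m/s

Stage wet mass = m₀ − payload = 54,600 − 3,950 = 50,650 kg.
Stage dry mass = ε × stage wet mass = 0.154 × 50,650 = 7,800.1 kg.
Burnout mass m_f = stage dry + payload = 7,800.1 + 3,950 = 11,750.1 kg.
v_e = Isp · g₀ = 342 × 9.81 = 3355.0 m/s.
By the Tsiolkovsky rocket equation, Δv = v_e · ln(54,600/11,750.1) = 3355.0 × ln(4.647) = 3355.0 × 1.5362 ≈ 5154 m/s.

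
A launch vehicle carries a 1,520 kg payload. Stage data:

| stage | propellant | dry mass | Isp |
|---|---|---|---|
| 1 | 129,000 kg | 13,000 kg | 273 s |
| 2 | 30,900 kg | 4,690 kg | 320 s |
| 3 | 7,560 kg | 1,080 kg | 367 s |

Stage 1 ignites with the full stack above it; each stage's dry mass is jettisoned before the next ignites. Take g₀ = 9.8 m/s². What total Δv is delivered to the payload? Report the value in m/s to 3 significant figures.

Ignition mass of stage 1 = 129,000+13,000 + 30,900+4,690 + 7,560+1,080 + 1,520 = 187,750 kg.
Stage 1: m₀ = 187,750 kg, m_f = 187,750 − 129,000 = 58,750 kg; Δv = 273×9.8×ln(3.196) = 2675.4×1.1618 ≈ 3108 m/s.
Stage 2: m₀ = 45,750 kg, m_f = 45,750 − 30,900 = 14,850 kg; Δv = 320×9.8×ln(3.081) = 3136.0×1.1252 ≈ 3529 m/s.
Stage 3: m₀ = 10,160 kg, m_f = 10,160 − 7,560 = 2,600 kg; Δv = 367×9.8×ln(3.908) = 3596.6×1.3629 ≈ 4902 m/s.
Total Δv = 3108 + 3529 + 4902 = 11539 m/s.

Δv ≈ 11500 m/s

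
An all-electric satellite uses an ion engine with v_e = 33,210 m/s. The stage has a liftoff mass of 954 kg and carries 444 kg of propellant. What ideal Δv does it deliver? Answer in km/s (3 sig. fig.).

Δv ≈ 20.8 km/s

m_f = m₀ − m_prop = 954 − 444 = 510 kg.
From the ideal rocket equation, Δv = v_e · ln(m₀/m_f) = 33210.0 × ln(1.871) = 33210.0 × 0.6263 ≈ 20797.9 m/s.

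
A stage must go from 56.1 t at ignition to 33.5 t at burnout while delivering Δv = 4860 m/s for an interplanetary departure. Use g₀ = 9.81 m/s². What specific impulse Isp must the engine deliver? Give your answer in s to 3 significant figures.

ln(m₀/m_f) = ln(56100/33500) = ln(1.675) = 0.5156.
v_e = Δv / ln(m₀/m_f) = 4860 / 0.5156 = 9426.1 m/s.
Isp = v_e / g₀ = 9426.1 / 9.81 = 960.9 s.

Isp ≈ 961 s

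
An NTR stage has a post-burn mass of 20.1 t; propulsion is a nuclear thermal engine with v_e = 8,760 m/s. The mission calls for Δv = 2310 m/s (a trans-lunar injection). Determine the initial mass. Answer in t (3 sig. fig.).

initial mass ≈ 26.2 t

From the ideal rocket equation, m₀/m_f = exp(Δv / v_e) = exp(2310 / 8760.0) = exp(0.2637) = 1.3017.
m₀ = m_f × 1.3017 = 20.1 × 1.3017 = 26.1642 t.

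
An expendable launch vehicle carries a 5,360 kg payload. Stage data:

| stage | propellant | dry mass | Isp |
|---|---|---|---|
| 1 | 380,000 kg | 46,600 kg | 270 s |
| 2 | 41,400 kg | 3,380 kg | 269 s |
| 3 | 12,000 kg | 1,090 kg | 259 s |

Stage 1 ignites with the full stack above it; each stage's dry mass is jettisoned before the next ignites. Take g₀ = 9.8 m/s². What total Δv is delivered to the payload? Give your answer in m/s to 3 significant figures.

Δv ≈ 9430 m/s

Ignition mass of stage 1 = 380,000+46,600 + 41,400+3,380 + 12,000+1,090 + 5,360 = 489,830 kg.
Stage 1: m₀ = 489,830 kg, m_f = 489,830 − 380,000 = 109,830 kg; Δv = 270×9.8×ln(4.46) = 2646.0×1.4951 ≈ 3956 m/s.
Stage 2: m₀ = 63,230 kg, m_f = 63,230 − 41,400 = 21,830 kg; Δv = 269×9.8×ln(2.896) = 2636.2×1.0635 ≈ 2804 m/s.
Stage 3: m₀ = 18,450 kg, m_f = 18,450 − 12,000 = 6,450 kg; Δv = 259×9.8×ln(2.86) = 2538.2×1.0510 ≈ 2668 m/s.
Total Δv = 3956 + 2804 + 2668 = 9428 m/s.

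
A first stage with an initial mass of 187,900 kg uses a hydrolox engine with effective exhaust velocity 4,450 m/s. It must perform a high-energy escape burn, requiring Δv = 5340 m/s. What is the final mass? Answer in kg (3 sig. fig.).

final mass ≈ 56600 kg

Using Δv = v_e ln(m₀/m_f): m₀/m_f = exp(Δv / v_e) = exp(5340 / 4450.0) = exp(1.2000) = 3.3201.
m_f = m₀ / 3.3201 = 187,900 / 3.3201 = 56,594.7 kg.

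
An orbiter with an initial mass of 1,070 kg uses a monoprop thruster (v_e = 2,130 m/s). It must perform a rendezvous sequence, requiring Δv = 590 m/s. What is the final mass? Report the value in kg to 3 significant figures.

final mass ≈ 811 kg

m₀/m_f = exp(Δv / v_e) = exp(590 / 2130.0) = exp(0.2770) = 1.3192.
m_f = m₀ / 1.3192 = 1,070 / 1.3192 = 811.098 kg.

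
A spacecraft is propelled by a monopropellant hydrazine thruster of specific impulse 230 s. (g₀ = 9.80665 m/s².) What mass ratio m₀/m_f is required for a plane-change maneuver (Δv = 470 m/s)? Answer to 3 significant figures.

v_e = Isp · g₀ = 230 × 9.80665 = 2255.5 m/s.
m₀/m_f = exp(Δv / v_e) = exp(470 / 2255.5) = exp(0.2084) = 1.2317.

mass ratio ≈ 1.23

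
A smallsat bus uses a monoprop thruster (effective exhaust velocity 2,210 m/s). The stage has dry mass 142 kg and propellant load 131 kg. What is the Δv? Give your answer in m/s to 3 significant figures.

Δv ≈ 1440 m/s

m₀ = m_dry + m_prop = 142 + 131 = 273 kg.
Δv = v_e · ln(m₀/m_f) = 2210.0 × ln(1.923) = 2210.0 × 0.6536 ≈ 1444.6 m/s.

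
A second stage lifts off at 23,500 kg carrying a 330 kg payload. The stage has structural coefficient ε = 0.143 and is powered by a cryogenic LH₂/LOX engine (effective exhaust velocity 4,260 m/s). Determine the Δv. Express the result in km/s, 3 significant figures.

Δv ≈ 7.94 km/s

Stage wet mass = m₀ − payload = 23,500 − 330 = 23,170 kg.
Stage dry mass = ε × stage wet mass = 0.143 × 23,170 = 3,313.31 kg.
Burnout mass m_f = stage dry + payload = 3,313.31 + 330 = 3,643.31 kg.
By the Tsiolkovsky rocket equation, Δv = v_e · ln(23,500/3,643.31) = 4260.0 × ln(6.45) = 4260.0 × 1.8641 ≈ 7941 m/s.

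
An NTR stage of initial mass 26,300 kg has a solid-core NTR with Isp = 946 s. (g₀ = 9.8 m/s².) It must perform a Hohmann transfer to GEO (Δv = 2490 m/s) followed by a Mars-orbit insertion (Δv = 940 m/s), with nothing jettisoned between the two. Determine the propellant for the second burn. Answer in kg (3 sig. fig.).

propellant for the second burn ≈ 1940 kg

v_e = Isp · g₀ = 946 × 9.8 = 9270.8 m/s.
After the first burn: m = 26300 × exp(−2490/9270.8) = 26300 × 0.76446 = 20,105.3 kg.
After the second burn: m = 20,105.3 × exp(−940/9270.8) = 20,105.3 × 0.90358 = 18,166.7 kg.
Second-burn propellant = 20,105.3 − 18,166.7 = 1,938.6 kg.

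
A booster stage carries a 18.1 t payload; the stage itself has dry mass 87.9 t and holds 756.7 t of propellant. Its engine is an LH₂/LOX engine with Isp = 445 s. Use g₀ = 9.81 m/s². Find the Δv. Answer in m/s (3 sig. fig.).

v_e = Isp · g₀ = 445 × 9.81 = 4365.4 m/s.
m₀ = payload + dry + propellant = 18.1 + 87.9 + 756.7 = 862.7 t.
m_f = payload + dry = 18.1 + 87.9 = 106 t.
From the ideal rocket equation, Δv = v_e · ln(m₀/m_f) = 4365.4 × ln(8.139) = 4365.4 × 2.0966 ≈ 9152.7 m/s.

Δv ≈ 9150 m/s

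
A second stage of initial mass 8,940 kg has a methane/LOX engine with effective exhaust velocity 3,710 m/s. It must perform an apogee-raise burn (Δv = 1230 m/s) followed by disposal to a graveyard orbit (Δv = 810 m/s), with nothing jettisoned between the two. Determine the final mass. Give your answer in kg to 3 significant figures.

After the first burn: m = 8940 × exp(−1230/3710.0) = 8940 × 0.71782 = 6,417.31 kg.
After the second burn: m = 6,417.31 × exp(−810/3710.0) = 6,417.31 × 0.80386 = 5,158.62 kg.

final mass ≈ 5160 kg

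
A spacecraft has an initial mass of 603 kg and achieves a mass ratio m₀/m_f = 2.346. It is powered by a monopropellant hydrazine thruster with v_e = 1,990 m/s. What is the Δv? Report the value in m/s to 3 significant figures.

Δv ≈ 1700 m/s

Rocket equation: Δv = v_e · ln(2.346) = 1990.0 × 0.8527 ≈ 1696.9 m/s.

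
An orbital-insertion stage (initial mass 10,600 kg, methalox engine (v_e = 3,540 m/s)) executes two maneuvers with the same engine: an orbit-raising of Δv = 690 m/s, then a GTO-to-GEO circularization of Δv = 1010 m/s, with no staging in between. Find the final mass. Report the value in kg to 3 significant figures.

After the first burn: m = 10600 × exp(−690/3540.0) = 10600 × 0.82290 = 8,722.74 kg.
After the second burn: m = 8,722.74 × exp(−1010/3540.0) = 8,722.74 × 0.75178 = 6,557.58 kg.

final mass ≈ 6560 kg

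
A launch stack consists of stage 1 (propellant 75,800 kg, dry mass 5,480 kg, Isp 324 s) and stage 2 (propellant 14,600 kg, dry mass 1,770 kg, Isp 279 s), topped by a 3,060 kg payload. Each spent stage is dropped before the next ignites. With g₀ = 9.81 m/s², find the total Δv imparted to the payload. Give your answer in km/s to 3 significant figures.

Ignition mass of stage 1 = 75,800+5,480 + 14,600+1,770 + 3,060 = 100,710 kg.
Stage 1: m₀ = 100,710 kg, m_f = 100,710 − 75,800 = 24,910 kg; Δv = 324×9.81×ln(4.043) = 3178.4×1.3970 ≈ 4440 m/s.
Stage 2: m₀ = 19,430 kg, m_f = 19,430 − 14,600 = 4,830 kg; Δv = 279×9.81×ln(4.023) = 2737.0×1.3920 ≈ 3810 m/s.
Total Δv = 4440 + 3810 = 8250 m/s.

Δv ≈ 8.25 km/s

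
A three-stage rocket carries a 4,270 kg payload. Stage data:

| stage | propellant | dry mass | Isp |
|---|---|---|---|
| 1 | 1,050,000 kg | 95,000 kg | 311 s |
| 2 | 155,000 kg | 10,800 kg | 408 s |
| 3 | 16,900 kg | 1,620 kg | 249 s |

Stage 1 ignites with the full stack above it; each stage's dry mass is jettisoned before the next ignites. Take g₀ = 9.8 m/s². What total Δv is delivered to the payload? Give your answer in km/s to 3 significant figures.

Ignition mass of stage 1 = 1,050,000+95,000 + 155,000+10,800 + 16,900+1,620 + 4,270 = 1,333,590 kg.
Stage 1: m₀ = 1,333,590 kg, m_f = 1,333,590 − 1,050,000 = 283,590 kg; Δv = 311×9.8×ln(4.703) = 3047.8×1.5481 ≈ 4718 m/s.
Stage 2: m₀ = 188,590 kg, m_f = 188,590 − 155,000 = 33,590 kg; Δv = 408×9.8×ln(5.614) = 3998.4×1.7253 ≈ 6899 m/s.
Stage 3: m₀ = 22,790 kg, m_f = 22,790 − 16,900 = 5,890 kg; Δv = 249×9.8×ln(3.869) = 2440.2×1.3531 ≈ 3302 m/s.
Total Δv = 4718 + 6899 + 3302 = 14919 m/s.

Δv ≈ 14.9 km/s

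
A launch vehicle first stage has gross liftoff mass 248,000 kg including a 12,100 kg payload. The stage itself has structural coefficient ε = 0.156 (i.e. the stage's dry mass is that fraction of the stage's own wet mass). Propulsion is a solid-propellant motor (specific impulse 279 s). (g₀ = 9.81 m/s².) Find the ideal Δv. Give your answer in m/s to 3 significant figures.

Stage wet mass = m₀ − payload = 248,000 − 12,100 = 235,900 kg.
Stage dry mass = ε × stage wet mass = 0.156 × 235,900 = 36,800.4 kg.
Burnout mass m_f = stage dry + payload = 36,800.4 + 12,100 = 48,900.4 kg.
v_e = Isp · g₀ = 279 × 9.81 = 2737.0 m/s.
From the ideal rocket equation, Δv = v_e · ln(248,000/48,900.4) = 2737.0 × ln(5.072) = 2737.0 × 1.6236 ≈ 4444 m/s.

Δv ≈ 4440 m/s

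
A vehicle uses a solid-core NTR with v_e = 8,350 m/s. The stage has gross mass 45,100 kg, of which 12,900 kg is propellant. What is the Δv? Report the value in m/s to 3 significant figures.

m_f = m₀ − m_prop = 45,100 − 12,900 = 32,200 kg.
By the Tsiolkovsky rocket equation, Δv = v_e · ln(m₀/m_f) = 8350.0 × ln(1.401) = 8350.0 × 0.3369 ≈ 2813.2 m/s.

Δv ≈ 2810 m/s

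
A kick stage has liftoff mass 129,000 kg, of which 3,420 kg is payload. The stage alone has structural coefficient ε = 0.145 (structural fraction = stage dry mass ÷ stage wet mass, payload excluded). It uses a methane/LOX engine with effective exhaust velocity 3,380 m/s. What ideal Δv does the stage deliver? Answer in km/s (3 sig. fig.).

Stage wet mass = m₀ − payload = 129,000 − 3,420 = 125,580 kg.
Stage dry mass = ε × stage wet mass = 0.145 × 125,580 = 18,209.1 kg.
Burnout mass m_f = stage dry + payload = 18,209.1 + 3,420 = 21,629.1 kg.
Δv = v_e · ln(129,000/21,629.1) = 3380.0 × ln(5.964) = 3380.0 × 1.7858 ≈ 6036 m/s.

Δv ≈ 6.04 km/s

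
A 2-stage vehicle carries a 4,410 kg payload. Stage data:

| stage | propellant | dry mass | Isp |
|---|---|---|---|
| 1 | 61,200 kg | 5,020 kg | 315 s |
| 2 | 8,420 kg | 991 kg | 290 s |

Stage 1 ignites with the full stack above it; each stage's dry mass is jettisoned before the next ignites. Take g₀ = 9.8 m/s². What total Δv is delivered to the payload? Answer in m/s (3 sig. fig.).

Ignition mass of stage 1 = 61,200+5,020 + 8,420+991 + 4,410 = 80,041 kg.
Stage 1: m₀ = 80,041 kg, m_f = 80,041 − 61,200 = 18,841 kg; Δv = 315×9.8×ln(4.248) = 3087.0×1.4465 ≈ 4465 m/s.
Stage 2: m₀ = 13,821 kg, m_f = 13,821 − 8,420 = 5,401 kg; Δv = 290×9.8×ln(2.559) = 2842.0×0.9396 ≈ 2670 m/s.
Total Δv = 4465 + 2670 = 7135 m/s.

Δv ≈ 7140 m/s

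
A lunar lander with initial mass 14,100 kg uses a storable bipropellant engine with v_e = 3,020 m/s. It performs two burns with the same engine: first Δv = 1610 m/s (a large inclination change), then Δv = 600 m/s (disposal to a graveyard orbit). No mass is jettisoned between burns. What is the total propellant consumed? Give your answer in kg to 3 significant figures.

total propellant consumed ≈ 7320 kg

After the first burn: m = 14100 × exp(−1610/3020.0) = 14100 × 0.58678 = 8,273.6 kg.
After the second burn: m = 8,273.6 × exp(−600/3020.0) = 8,273.6 × 0.81982 = 6,782.86 kg.
Total propellant = m₀ − m_final = 14100 − 6,782.86 = 7,317.14 kg.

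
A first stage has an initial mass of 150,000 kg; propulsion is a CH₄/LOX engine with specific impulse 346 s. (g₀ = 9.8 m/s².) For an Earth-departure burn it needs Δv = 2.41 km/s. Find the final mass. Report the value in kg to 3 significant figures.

v_e = Isp · g₀ = 346 × 9.8 = 3390.8 m/s.
m₀/m_f = exp(Δv / v_e) = exp(2410 / 3390.8) = exp(0.7107) = 2.0355.
m_f = m₀ / 2.0355 = 150,000 / 2.0355 = 73,692 kg.

final mass ≈ 73700 kg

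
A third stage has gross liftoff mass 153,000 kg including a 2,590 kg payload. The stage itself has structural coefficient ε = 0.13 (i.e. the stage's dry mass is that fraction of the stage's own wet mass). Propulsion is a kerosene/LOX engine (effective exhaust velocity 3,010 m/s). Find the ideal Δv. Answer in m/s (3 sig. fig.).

Δv ≈ 5820 m/s

Stage wet mass = m₀ − payload = 153,000 − 2,590 = 150,410 kg.
Stage dry mass = ε × stage wet mass = 0.13 × 150,410 = 19,553.3 kg.
Burnout mass m_f = stage dry + payload = 19,553.3 + 2,590 = 22,143.3 kg.
By the Tsiolkovsky rocket equation, Δv = v_e · ln(153,000/22,143.3) = 3010.0 × ln(6.91) = 3010.0 × 1.9329 ≈ 5818 m/s.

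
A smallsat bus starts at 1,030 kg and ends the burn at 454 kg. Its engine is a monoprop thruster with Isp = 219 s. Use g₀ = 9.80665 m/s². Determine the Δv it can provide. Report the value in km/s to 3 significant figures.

Δv ≈ 1.76 km/s

v_e = Isp · g₀ = 219 × 9.80665 = 2147.7 m/s.
By the Tsiolkovsky rocket equation, Δv = v_e · ln(m₀/m_f) = 2147.7 × ln(2.269) = 2147.7 × 0.8192 ≈ 1759.4 m/s.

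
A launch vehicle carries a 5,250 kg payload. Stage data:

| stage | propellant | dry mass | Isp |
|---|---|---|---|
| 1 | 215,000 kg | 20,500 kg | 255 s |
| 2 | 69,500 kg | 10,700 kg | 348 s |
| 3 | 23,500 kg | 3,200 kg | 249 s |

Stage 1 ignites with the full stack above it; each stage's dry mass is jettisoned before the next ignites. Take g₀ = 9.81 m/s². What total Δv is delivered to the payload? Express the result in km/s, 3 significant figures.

Δv ≈ 8.96 km/s

Ignition mass of stage 1 = 215,000+20,500 + 69,500+10,700 + 23,500+3,200 + 5,250 = 347,650 kg.
Stage 1: m₀ = 347,650 kg, m_f = 347,650 − 215,000 = 132,650 kg; Δv = 255×9.81×ln(2.621) = 2501.6×0.9635 ≈ 2410 m/s.
Stage 2: m₀ = 112,150 kg, m_f = 112,150 − 69,500 = 42,650 kg; Δv = 348×9.81×ln(2.63) = 3413.9×0.9668 ≈ 3301 m/s.
Stage 3: m₀ = 31,950 kg, m_f = 31,950 − 23,500 = 8,450 kg; Δv = 249×9.81×ln(3.781) = 2442.7×1.3300 ≈ 3249 m/s.
Total Δv = 2410 + 3301 + 3249 = 8960 m/s.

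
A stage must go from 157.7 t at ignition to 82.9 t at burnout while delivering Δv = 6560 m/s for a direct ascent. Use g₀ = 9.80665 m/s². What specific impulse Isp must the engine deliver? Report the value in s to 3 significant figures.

ln(m₀/m_f) = ln(157700/82900) = ln(1.902) = 0.6431.
From the ideal rocket equation, v_e = Δv / ln(m₀/m_f) = 6560 / 0.6431 = 10201.2 m/s.
Isp = v_e / g₀ = 10201.2 / 9.80665 = 1040.2 s.

Isp ≈ 1040 s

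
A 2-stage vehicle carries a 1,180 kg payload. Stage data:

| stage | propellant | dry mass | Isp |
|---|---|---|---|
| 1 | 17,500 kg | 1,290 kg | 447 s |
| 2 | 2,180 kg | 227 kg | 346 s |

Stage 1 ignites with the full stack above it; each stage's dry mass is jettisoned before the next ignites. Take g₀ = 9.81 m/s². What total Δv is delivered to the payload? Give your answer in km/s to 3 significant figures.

Ignition mass of stage 1 = 17,500+1,290 + 2,180+227 + 1,180 = 22,377 kg.
Stage 1: m₀ = 22,377 kg, m_f = 22,377 − 17,500 = 4,877 kg; Δv = 447×9.81×ln(4.588) = 4385.1×1.5235 ≈ 6681 m/s.
Stage 2: m₀ = 3,587 kg, m_f = 3,587 − 2,180 = 1,407 kg; Δv = 346×9.81×ln(2.549) = 3394.3×0.9359 ≈ 3177 m/s.
Total Δv = 6681 + 3177 = 9858 m/s.

Δv ≈ 9.86 km/s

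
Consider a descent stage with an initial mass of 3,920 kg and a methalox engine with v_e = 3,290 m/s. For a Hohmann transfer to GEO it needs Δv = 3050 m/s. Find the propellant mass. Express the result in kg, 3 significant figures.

m₀/m_f = exp(Δv / v_e) = exp(3050 / 3290.0) = exp(0.9271) = 2.5270.
m_f = 3,920 / 2.5270 = 1,551.25 kg, so propellant = m₀ − m_f = 3,920 − 1,551.25 = 2,368.75 kg.

propellant mass ≈ 2370 kg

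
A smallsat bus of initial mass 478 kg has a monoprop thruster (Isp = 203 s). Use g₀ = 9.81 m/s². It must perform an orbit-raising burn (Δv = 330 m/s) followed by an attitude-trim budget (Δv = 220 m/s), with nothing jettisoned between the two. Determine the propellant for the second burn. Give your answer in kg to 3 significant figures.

propellant for the second burn ≈ 42.4 kg

v_e = Isp · g₀ = 203 × 9.81 = 1991.4 m/s.
After the first burn: m = 478 × exp(−330/1991.4) = 478 × 0.84729 = 405.005 kg.
After the second burn: m = 405.005 × exp(−220/1991.4) = 405.005 × 0.89541 = 362.646 kg.
Second-burn propellant = 405.005 − 362.646 = 42.359 kg.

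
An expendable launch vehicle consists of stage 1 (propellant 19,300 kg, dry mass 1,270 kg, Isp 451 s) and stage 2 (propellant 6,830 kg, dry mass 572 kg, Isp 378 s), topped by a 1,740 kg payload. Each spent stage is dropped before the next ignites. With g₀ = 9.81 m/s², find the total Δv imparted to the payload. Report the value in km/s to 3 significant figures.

Ignition mass of stage 1 = 19,300+1,270 + 6,830+572 + 1,740 = 29,712 kg.
Stage 1: m₀ = 29,712 kg, m_f = 29,712 − 19,300 = 10,412 kg; Δv = 451×9.81×ln(2.854) = 4424.3×1.0486 ≈ 4639 m/s.
Stage 2: m₀ = 9,142 kg, m_f = 9,142 − 6,830 = 2,312 kg; Δv = 378×9.81×ln(3.954) = 3708.2×1.3748 ≈ 5098 m/s.
Total Δv = 4639 + 5098 = 9737 m/s.

Δv ≈ 9.74 km/s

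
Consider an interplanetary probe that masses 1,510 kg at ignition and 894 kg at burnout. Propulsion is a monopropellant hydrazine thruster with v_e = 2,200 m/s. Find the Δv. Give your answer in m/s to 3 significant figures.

Δv ≈ 1150 m/s

By the Tsiolkovsky rocket equation, Δv = v_e · ln(m₀/m_f) = 2200.0 × ln(1.689) = 2200.0 × 0.5242 ≈ 1153.2 m/s.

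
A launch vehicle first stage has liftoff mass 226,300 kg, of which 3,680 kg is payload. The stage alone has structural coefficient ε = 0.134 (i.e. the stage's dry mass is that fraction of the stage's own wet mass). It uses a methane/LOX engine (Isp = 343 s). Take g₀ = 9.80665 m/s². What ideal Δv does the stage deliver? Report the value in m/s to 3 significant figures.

Stage wet mass = m₀ − payload = 226,300 − 3,680 = 222,620 kg.
Stage dry mass = ε × stage wet mass = 0.134 × 222,620 = 29,831.1 kg.
Burnout mass m_f = stage dry + payload = 29,831.1 + 3,680 = 33,511.1 kg.
v_e = Isp · g₀ = 343 × 9.80665 = 3363.7 m/s.
Δv = v_e · ln(226,300/33,511.1) = 3363.7 × ln(6.753) = 3363.7 × 1.9100 ≈ 6425 m/s.

Δv ≈ 6420 m/s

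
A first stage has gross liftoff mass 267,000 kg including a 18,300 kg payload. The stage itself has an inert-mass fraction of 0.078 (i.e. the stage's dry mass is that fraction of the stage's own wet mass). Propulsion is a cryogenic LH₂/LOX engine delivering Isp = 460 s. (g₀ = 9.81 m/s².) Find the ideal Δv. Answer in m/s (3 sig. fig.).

Δv ≈ 8830 m/s

Stage wet mass = m₀ − payload = 267,000 − 18,300 = 248,700 kg.
Stage dry mass = ε × stage wet mass = 0.078 × 248,700 = 19,398.6 kg.
Burnout mass m_f = stage dry + payload = 19,398.6 + 18,300 = 37,698.6 kg.
v_e = Isp · g₀ = 460 × 9.81 = 4512.6 m/s.
Δv = v_e · ln(267,000/37,698.6) = 4512.6 × ln(7.082) = 4512.6 × 1.9576 ≈ 8834 m/s.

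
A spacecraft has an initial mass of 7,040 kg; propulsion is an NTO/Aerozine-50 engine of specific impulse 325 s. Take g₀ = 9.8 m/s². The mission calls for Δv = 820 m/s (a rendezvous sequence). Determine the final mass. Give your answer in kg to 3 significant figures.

v_e = Isp · g₀ = 325 × 9.8 = 3185.0 m/s.
Using Δv = v_e ln(m₀/m_f): m₀/m_f = exp(Δv / v_e) = exp(820 / 3185.0) = exp(0.2575) = 1.2936.
m_f = m₀ / 1.2936 = 7,040 / 1.2936 = 5,442.18 kg.

final mass ≈ 5440 kg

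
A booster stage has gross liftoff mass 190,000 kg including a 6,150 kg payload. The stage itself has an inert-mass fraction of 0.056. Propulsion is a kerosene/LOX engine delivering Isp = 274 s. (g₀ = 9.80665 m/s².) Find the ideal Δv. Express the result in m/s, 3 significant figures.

Stage wet mass = m₀ − payload = 190,000 − 6,150 = 183,850 kg.
Stage dry mass = ε × stage wet mass = 0.056 × 183,850 = 10,295.6 kg.
Burnout mass m_f = stage dry + payload = 10,295.6 + 6,150 = 16,445.6 kg.
v_e = Isp · g₀ = 274 × 9.80665 = 2687.0 m/s.
By the Tsiolkovsky rocket equation, Δv = v_e · ln(190,000/16,445.6) = 2687.0 × ln(11.55) = 2687.0 × 2.4470 ≈ 6575 m/s.

Δv ≈ 6580 m/s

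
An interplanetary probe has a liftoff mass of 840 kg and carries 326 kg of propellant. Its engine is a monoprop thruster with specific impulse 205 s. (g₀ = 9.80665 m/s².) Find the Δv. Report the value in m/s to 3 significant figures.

Δv ≈ 987 m/s

v_e = Isp · g₀ = 205 × 9.80665 = 2010.4 m/s.
m_f = m₀ − m_prop = 840 − 326 = 514 kg.
Using Δv = v_e ln(m₀/m_f): Δv = v_e · ln(m₀/m_f) = 2010.4 × ln(1.634) = 2010.4 × 0.4912 ≈ 987.4 m/s.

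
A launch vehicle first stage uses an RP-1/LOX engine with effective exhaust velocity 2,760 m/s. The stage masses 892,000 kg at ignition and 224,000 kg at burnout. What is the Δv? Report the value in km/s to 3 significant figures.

From the ideal rocket equation, Δv = v_e · ln(m₀/m_f) = 2760.0 × ln(3.982) = 2760.0 × 1.3818 ≈ 3813.8 m/s.

Δv ≈ 3.81 km/s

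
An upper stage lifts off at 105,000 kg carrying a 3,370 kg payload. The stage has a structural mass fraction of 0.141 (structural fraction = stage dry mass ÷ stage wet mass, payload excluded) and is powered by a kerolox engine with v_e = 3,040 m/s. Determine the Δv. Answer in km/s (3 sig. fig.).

Δv ≈ 5.41 km/s

Stage wet mass = m₀ − payload = 105,000 − 3,370 = 101,630 kg.
Stage dry mass = ε × stage wet mass = 0.141 × 101,630 = 14,329.8 kg.
Burnout mass m_f = stage dry + payload = 14,329.8 + 3,370 = 17,699.8 kg.
Δv = v_e · ln(105,000/17,699.8) = 3040.0 × ln(5.932) = 3040.0 × 1.7804 ≈ 5412 m/s.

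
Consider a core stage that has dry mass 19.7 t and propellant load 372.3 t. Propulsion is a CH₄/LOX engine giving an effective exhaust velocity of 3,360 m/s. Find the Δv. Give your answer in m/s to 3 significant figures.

m₀ = m_dry + m_prop = 19.7 + 372.3 = 392 t.
Using Δv = v_e ln(m₀/m_f): Δv = v_e · ln(m₀/m_f) = 3360.0 × ln(19.9) = 3360.0 × 2.9906 ≈ 10048.6 m/s.

Δv ≈ 10000 m/s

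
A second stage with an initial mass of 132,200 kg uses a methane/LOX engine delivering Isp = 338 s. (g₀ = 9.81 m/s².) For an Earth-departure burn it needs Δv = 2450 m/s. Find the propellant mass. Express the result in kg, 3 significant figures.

v_e = Isp · g₀ = 338 × 9.81 = 3315.8 m/s.
m₀/m_f = exp(Δv / v_e) = exp(2450 / 3315.8) = exp(0.7389) = 2.0936.
m_f = 132,200 / 2.0936 = 63,144.8 kg, so propellant = m₀ − m_f = 132,200 − 63,144.8 = 69,055.2 kg.

propellant mass ≈ 69100 kg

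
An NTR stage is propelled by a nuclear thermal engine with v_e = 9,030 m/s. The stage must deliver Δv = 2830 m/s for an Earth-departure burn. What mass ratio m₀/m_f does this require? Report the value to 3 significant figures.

mass ratio ≈ 1.37

m₀/m_f = exp(Δv / v_e) = exp(2830 / 9030.0) = exp(0.3134) = 1.3681.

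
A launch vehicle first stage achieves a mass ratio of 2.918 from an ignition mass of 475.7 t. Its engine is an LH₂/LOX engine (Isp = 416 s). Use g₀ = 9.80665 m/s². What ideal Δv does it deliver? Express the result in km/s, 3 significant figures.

Δv ≈ 4.37 km/s

v_e = Isp · g₀ = 416 × 9.80665 = 4079.6 m/s.
Rocket equation: Δv = v_e · ln(2.918) = 4079.6 × 1.0709 ≈ 4368.8 m/s.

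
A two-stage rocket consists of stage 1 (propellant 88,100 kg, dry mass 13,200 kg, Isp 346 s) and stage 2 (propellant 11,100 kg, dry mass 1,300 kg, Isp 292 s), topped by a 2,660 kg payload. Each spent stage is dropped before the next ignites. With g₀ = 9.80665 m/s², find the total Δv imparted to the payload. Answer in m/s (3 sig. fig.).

Δv ≈ 8630 m/s

Ignition mass of stage 1 = 88,100+13,200 + 11,100+1,300 + 2,660 = 116,360 kg.
Stage 1: m₀ = 116,360 kg, m_f = 116,360 − 88,100 = 28,260 kg; Δv = 346×9.80665×ln(4.117) = 3393.1×1.4152 ≈ 4802 m/s.
Stage 2: m₀ = 15,060 kg, m_f = 15,060 − 11,100 = 3,960 kg; Δv = 292×9.80665×ln(3.803) = 2863.5×1.3358 ≈ 3825 m/s.
Total Δv = 4802 + 3825 = 8627 m/s.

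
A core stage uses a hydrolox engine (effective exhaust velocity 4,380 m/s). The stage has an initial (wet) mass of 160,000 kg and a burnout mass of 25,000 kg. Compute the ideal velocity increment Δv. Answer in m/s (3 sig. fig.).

Δv ≈ 8130 m/s

Δv = v_e · ln(m₀/m_f) = 4380.0 × ln(6.4) = 4380.0 × 1.8563 ≈ 8130.6 m/s.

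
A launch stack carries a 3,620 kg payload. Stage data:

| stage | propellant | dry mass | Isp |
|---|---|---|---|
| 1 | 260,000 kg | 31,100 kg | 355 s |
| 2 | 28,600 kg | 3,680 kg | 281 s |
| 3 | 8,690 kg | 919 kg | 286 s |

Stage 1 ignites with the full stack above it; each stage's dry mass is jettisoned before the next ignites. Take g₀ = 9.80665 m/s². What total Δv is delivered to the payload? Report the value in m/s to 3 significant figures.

Ignition mass of stage 1 = 260,000+31,100 + 28,600+3,680 + 8,690+919 + 3,620 = 336,609 kg.
Stage 1: m₀ = 336,609 kg, m_f = 336,609 − 260,000 = 76,609 kg; Δv = 355×9.80665×ln(4.394) = 3481.4×1.4802 ≈ 5153 m/s.
Stage 2: m₀ = 45,509 kg, m_f = 45,509 − 28,600 = 16,909 kg; Δv = 281×9.80665×ln(2.691) = 2755.7×0.9901 ≈ 2728 m/s.
Stage 3: m₀ = 13,229 kg, m_f = 13,229 − 8,690 = 4,539 kg; Δv = 286×9.80665×ln(2.915) = 2804.7×1.0697 ≈ 3000 m/s.
Total Δv = 5153 + 2728 + 3000 = 10881 m/s.

Δv ≈ 10900 m/s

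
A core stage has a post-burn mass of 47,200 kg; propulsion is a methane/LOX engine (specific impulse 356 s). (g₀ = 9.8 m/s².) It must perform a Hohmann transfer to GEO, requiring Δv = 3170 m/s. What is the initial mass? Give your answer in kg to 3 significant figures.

v_e = Isp · g₀ = 356 × 9.8 = 3488.8 m/s.
Rocket equation: m₀/m_f = exp(Δv / v_e) = exp(3170 / 3488.8) = exp(0.9086) = 2.4809.
m₀ = m_f × 2.4809 = 47,200 × 2.4809 = 117,098 kg.

initial mass ≈ 117000 kg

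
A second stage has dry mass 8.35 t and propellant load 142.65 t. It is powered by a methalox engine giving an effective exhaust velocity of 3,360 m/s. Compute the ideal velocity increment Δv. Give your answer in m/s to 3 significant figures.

Δv ≈ 9730 m/s

m₀ = m_dry + m_prop = 8.35 + 142.65 = 151 t.
From the ideal rocket equation, Δv = v_e · ln(m₀/m_f) = 3360.0 × ln(18.08) = 3360.0 × 2.8950 ≈ 9727.3 m/s.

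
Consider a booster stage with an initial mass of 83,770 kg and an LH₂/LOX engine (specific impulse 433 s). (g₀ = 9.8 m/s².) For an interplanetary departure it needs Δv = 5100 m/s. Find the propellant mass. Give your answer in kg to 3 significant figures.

v_e = Isp · g₀ = 433 × 9.8 = 4243.4 m/s.
m₀/m_f = exp(Δv / v_e) = exp(5100 / 4243.4) = exp(1.2019) = 3.3263.
m_f = 83,770 / 3.3263 = 25,184.1 kg, so propellant = m₀ − m_f = 83,770 − 25,184.1 = 58,585.9 kg.

propellant mass ≈ 58600 kg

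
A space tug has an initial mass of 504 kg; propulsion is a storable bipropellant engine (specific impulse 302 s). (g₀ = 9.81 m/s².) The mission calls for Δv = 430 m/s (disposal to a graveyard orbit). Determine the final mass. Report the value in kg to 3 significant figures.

final mass ≈ 436 kg

v_e = Isp · g₀ = 302 × 9.81 = 2962.6 m/s.
m₀/m_f = exp(Δv / v_e) = exp(430 / 2962.6) = exp(0.1451) = 1.1562.
m_f = m₀ / 1.1562 = 504 / 1.1562 = 435.911 kg.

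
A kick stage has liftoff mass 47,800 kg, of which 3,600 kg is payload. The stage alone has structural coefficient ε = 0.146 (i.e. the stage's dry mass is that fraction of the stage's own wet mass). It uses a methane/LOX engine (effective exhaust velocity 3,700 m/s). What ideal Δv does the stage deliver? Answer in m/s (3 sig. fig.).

Δv ≈ 5770 m/s

Stage wet mass = m₀ − payload = 47,800 − 3,600 = 44,200 kg.
Stage dry mass = ε × stage wet mass = 0.146 × 44,200 = 6,453.2 kg.
Burnout mass m_f = stage dry + payload = 6,453.2 + 3,600 = 10,053.2 kg.
Rocket equation: Δv = v_e · ln(47,800/10,053.2) = 3700.0 × ln(4.755) = 3700.0 × 1.5591 ≈ 5769 m/s.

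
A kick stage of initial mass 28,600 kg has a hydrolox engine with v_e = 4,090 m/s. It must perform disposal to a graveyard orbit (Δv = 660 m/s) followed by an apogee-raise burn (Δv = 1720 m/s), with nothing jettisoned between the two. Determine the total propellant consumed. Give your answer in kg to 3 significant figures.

After the first burn: m = 28600 × exp(−660/4090.0) = 28600 × 0.85098 = 24,338 kg.
After the second burn: m = 24,338 × exp(−1720/4090.0) = 24,338 × 0.65669 = 15,982.5 kg.
Total propellant = m₀ − m_final = 28600 − 15,982.5 = 12,617.5 kg.

total propellant consumed ≈ 12600 kg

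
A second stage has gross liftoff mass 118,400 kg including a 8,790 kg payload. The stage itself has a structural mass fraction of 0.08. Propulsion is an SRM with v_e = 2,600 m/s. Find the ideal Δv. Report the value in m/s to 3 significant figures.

Stage wet mass = m₀ − payload = 118,400 − 8,790 = 109,610 kg.
Stage dry mass = ε × stage wet mass = 0.08 × 109,610 = 8,768.8 kg.
Burnout mass m_f = stage dry + payload = 8,768.8 + 8,790 = 17,558.8 kg.
Δv = v_e · ln(118,400/17,558.8) = 2600.0 × ln(6.743) = 2600.0 × 1.9085 ≈ 4962 m/s.

Δv ≈ 4960 m/s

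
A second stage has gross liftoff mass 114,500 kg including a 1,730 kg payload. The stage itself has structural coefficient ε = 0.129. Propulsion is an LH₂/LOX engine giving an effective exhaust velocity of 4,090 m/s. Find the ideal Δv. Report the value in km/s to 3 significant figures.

Δv ≈ 7.98 km/s

Stage wet mass = m₀ − payload = 114,500 − 1,730 = 112,770 kg.
Stage dry mass = ε × stage wet mass = 0.129 × 112,770 = 14,547.3 kg.
Burnout mass m_f = stage dry + payload = 14,547.3 + 1,730 = 16,277.3 kg.
Δv = v_e · ln(114,500/16,277.3) = 4090.0 × ln(7.034) = 4090.0 × 1.9508 ≈ 7979 m/s.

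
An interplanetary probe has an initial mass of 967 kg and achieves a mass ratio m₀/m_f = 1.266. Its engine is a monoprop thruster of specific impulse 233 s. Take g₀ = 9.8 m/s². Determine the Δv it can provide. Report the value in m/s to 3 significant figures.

v_e = Isp · g₀ = 233 × 9.8 = 2283.4 m/s.
From the ideal rocket equation, Δv = v_e · ln(1.266) = 2283.4 × 0.2359 ≈ 538.6 m/s.

Δv ≈ 539 m/s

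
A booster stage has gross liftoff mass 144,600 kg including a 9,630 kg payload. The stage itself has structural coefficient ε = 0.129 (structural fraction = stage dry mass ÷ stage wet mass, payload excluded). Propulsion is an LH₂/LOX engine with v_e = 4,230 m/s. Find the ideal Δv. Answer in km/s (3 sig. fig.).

Stage wet mass = m₀ − payload = 144,600 − 9,630 = 134,970 kg.
Stage dry mass = ε × stage wet mass = 0.129 × 134,970 = 17,411.1 kg.
Burnout mass m_f = stage dry + payload = 17,411.1 + 9,630 = 27,041.1 kg.
Δv = v_e · ln(144,600/27,041.1) = 4230.0 × ln(5.347) = 4230.0 × 1.6766 ≈ 7092 m/s.

Δv ≈ 7.09 km/s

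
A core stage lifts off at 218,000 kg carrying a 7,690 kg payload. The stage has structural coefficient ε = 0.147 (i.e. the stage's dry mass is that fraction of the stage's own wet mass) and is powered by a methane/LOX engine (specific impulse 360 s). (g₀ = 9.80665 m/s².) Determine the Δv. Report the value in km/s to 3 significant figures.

Δv ≈ 6.11 km/s

Stage wet mass = m₀ − payload = 218,000 − 7,690 = 210,310 kg.
Stage dry mass = ε × stage wet mass = 0.147 × 210,310 = 30,915.6 kg.
Burnout mass m_f = stage dry + payload = 30,915.6 + 7,690 = 38,605.6 kg.
v_e = Isp · g₀ = 360 × 9.80665 = 3530.4 m/s.
Rocket equation: Δv = v_e · ln(218,000/38,605.6) = 3530.4 × ln(5.647) = 3530.4 × 1.7311 ≈ 6111 m/s.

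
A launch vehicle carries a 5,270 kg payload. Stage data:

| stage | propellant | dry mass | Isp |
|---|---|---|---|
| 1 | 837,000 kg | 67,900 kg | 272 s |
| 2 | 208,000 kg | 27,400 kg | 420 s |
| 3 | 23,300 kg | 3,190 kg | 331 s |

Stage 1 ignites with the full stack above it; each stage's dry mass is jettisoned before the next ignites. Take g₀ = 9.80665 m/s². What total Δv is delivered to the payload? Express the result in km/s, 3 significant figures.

Δv ≈ 13.8 km/s

Ignition mass of stage 1 = 837,000+67,900 + 208,000+27,400 + 23,300+3,190 + 5,270 = 1,172,060 kg.
Stage 1: m₀ = 1,172,060 kg, m_f = 1,172,060 − 837,000 = 335,060 kg; Δv = 272×9.80665×ln(3.498) = 2667.4×1.2522 ≈ 3340 m/s.
Stage 2: m₀ = 267,160 kg, m_f = 267,160 − 208,000 = 59,160 kg; Δv = 420×9.80665×ln(4.516) = 4118.8×1.5076 ≈ 6210 m/s.
Stage 3: m₀ = 31,760 kg, m_f = 31,760 − 23,300 = 8,460 kg; Δv = 331×9.80665×ln(3.754) = 3246.0×1.3229 ≈ 4294 m/s.
Total Δv = 3340 + 6210 + 4294 = 13844 m/s.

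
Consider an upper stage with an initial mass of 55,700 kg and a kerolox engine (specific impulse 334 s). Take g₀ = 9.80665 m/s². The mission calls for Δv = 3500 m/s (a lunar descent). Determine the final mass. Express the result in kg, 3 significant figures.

final mass ≈ 19100 kg

v_e = Isp · g₀ = 334 × 9.80665 = 3275.4 m/s.
m₀/m_f = exp(Δv / v_e) = exp(3500 / 3275.4) = exp(1.0686) = 2.9112.
m_f = m₀ / 2.9112 = 55,700 / 2.9112 = 19,133 kg.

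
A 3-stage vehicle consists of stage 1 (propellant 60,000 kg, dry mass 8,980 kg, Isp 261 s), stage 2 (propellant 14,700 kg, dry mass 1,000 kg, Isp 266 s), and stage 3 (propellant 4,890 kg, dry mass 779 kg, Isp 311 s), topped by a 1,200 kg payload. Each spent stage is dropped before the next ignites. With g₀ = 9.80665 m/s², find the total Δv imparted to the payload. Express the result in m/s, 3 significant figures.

Ignition mass of stage 1 = 60,000+8,980 + 14,700+1,000 + 4,890+779 + 1,200 = 91,549 kg.
Stage 1: m₀ = 91,549 kg, m_f = 91,549 − 60,000 = 31,549 kg; Δv = 261×9.80665×ln(2.902) = 2559.5×1.0653 ≈ 2727 m/s.
Stage 2: m₀ = 22,569 kg, m_f = 22,569 − 14,700 = 7,869 kg; Δv = 266×9.80665×ln(2.868) = 2608.6×1.0536 ≈ 2749 m/s.
Stage 3: m₀ = 6,869 kg, m_f = 6,869 − 4,890 = 1,979 kg; Δv = 311×9.80665×ln(3.471) = 3049.9×1.2444 ≈ 3795 m/s.
Total Δv = 2727 + 2749 + 3795 = 9271 m/s.

Δv ≈ 9270 m/s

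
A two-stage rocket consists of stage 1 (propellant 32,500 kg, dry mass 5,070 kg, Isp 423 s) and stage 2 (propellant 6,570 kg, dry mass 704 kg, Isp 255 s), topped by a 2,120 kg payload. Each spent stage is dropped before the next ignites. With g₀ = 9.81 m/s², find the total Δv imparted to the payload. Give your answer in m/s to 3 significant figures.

Δv ≈ 7890 m/s

Ignition mass of stage 1 = 32,500+5,070 + 6,570+704 + 2,120 = 46,964 kg.
Stage 1: m₀ = 46,964 kg, m_f = 46,964 − 32,500 = 14,464 kg; Δv = 423×9.81×ln(3.247) = 4149.6×1.1777 ≈ 4887 m/s.
Stage 2: m₀ = 9,394 kg, m_f = 9,394 − 6,570 = 2,824 kg; Δv = 255×9.81×ln(3.326) = 2501.6×1.2019 ≈ 3007 m/s.
Total Δv = 4887 + 3007 = 7894 m/s.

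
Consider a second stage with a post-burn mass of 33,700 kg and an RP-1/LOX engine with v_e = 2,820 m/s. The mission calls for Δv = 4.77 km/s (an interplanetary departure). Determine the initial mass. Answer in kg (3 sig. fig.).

initial mass ≈ 183000 kg

m₀/m_f = exp(Δv / v_e) = exp(4770 / 2820.0) = exp(1.6915) = 5.4276.
m₀ = m_f × 5.4276 = 33,700 × 5.4276 = 182,910 kg.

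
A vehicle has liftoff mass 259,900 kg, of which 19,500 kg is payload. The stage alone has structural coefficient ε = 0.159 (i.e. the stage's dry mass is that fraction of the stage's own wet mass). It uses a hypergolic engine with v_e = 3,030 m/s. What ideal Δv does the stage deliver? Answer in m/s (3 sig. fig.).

Δv ≈ 4560 m/s

Stage wet mass = m₀ − payload = 259,900 − 19,500 = 240,400 kg.
Stage dry mass = ε × stage wet mass = 0.159 × 240,400 = 38,223.6 kg.
Burnout mass m_f = stage dry + payload = 38,223.6 + 19,500 = 57,723.6 kg.
Δv = v_e · ln(259,900/57,723.6) = 3030.0 × ln(4.502) = 3030.0 × 1.5046 ≈ 4559 m/s.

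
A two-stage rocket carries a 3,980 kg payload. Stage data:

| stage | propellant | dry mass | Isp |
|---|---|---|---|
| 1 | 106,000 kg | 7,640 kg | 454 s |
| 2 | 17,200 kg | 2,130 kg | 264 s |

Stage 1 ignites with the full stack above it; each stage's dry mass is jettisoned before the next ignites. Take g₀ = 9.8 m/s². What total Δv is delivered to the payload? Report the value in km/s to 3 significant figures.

Δv ≈ 10.1 km/s

Ignition mass of stage 1 = 106,000+7,640 + 17,200+2,130 + 3,980 = 136,950 kg.
Stage 1: m₀ = 136,950 kg, m_f = 136,950 − 106,000 = 30,950 kg; Δv = 454×9.8×ln(4.425) = 4449.2×1.4872 ≈ 6617 m/s.
Stage 2: m₀ = 23,310 kg, m_f = 23,310 − 17,200 = 6,110 kg; Δv = 264×9.8×ln(3.815) = 2587.2×1.3390 ≈ 3464 m/s.
Total Δv = 6617 + 3464 = 10081 m/s.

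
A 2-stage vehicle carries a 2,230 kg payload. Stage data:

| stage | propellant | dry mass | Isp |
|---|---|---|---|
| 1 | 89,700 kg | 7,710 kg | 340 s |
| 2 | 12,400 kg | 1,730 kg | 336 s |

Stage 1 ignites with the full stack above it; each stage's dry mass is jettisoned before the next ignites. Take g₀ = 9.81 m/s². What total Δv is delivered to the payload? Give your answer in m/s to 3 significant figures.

Ignition mass of stage 1 = 89,700+7,710 + 12,400+1,730 + 2,230 = 113,770 kg.
Stage 1: m₀ = 113,770 kg, m_f = 113,770 − 89,700 = 24,070 kg; Δv = 340×9.81×ln(4.727) = 3335.4×1.5532 ≈ 5181 m/s.
Stage 2: m₀ = 16,360 kg, m_f = 16,360 − 12,400 = 3,960 kg; Δv = 336×9.81×ln(4.131) = 3296.2×1.4186 ≈ 4676 m/s.
Total Δv = 5181 + 4676 = 9857 m/s.

Δv ≈ 9860 m/s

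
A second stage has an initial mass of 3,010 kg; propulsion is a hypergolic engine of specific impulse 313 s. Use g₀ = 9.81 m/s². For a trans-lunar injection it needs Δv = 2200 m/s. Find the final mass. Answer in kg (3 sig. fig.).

final mass ≈ 1470 kg

v_e = Isp · g₀ = 313 × 9.81 = 3070.5 m/s.
Using Δv = v_e ln(m₀/m_f): m₀/m_f = exp(Δv / v_e) = exp(2200 / 3070.5) = exp(0.7165) = 2.0472.
m_f = m₀ / 2.0472 = 3,010 / 2.0472 = 1,470.3 kg.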